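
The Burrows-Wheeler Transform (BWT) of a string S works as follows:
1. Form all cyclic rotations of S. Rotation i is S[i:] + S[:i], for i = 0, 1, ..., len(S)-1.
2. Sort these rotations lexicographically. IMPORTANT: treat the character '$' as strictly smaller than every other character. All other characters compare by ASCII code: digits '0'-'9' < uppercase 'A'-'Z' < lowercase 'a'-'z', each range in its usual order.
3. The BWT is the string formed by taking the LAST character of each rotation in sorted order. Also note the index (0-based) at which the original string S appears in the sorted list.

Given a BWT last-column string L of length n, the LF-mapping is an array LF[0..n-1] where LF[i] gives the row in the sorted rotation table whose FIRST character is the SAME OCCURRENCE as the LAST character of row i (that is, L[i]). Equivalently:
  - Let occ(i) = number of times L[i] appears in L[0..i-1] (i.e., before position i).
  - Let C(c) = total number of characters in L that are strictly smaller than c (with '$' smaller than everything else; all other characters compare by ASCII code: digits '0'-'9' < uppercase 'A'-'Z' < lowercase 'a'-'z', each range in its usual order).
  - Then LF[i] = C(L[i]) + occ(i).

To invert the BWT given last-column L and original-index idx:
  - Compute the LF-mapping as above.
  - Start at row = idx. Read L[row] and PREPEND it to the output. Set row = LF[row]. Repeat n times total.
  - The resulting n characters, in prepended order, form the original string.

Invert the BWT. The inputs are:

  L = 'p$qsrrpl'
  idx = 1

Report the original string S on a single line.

LF mapping: 2 0 4 7 5 6 3 1
Walk LF starting at row 1, prepending L[row]:
  step 1: row=1, L[1]='$', prepend. Next row=LF[1]=0
  step 2: row=0, L[0]='p', prepend. Next row=LF[0]=2
  step 3: row=2, L[2]='q', prepend. Next row=LF[2]=4
  step 4: row=4, L[4]='r', prepend. Next row=LF[4]=5
  step 5: row=5, L[5]='r', prepend. Next row=LF[5]=6
  step 6: row=6, L[6]='p', prepend. Next row=LF[6]=3
  step 7: row=3, L[3]='s', prepend. Next row=LF[3]=7
  step 8: row=7, L[7]='l', prepend. Next row=LF[7]=1
Reversed output: lsprrqp$

Answer: lsprrqp$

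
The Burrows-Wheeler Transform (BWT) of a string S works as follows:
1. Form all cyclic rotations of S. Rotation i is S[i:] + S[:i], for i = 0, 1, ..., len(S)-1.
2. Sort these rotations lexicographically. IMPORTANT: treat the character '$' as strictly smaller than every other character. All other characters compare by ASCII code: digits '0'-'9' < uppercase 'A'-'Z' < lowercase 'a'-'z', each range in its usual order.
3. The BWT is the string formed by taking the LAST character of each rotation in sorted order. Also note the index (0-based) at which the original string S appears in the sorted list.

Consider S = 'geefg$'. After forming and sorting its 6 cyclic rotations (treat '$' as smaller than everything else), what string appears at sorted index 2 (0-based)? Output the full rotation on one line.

Answer: efg$ge

Derivation:
All 6 rotations (rotation i = S[i:]+S[:i]):
  rot[0] = geefg$
  rot[1] = eefg$g
  rot[2] = efg$ge
  rot[3] = fg$gee
  rot[4] = g$geef
  rot[5] = $geefg
Sorted (with $ < everything):
  sorted[0] = $geefg
  sorted[1] = eefg$g
  sorted[2] = efg$ge
  sorted[3] = fg$gee
  sorted[4] = g$geef
  sorted[5] = geefg$
sorted[2] = efg$ge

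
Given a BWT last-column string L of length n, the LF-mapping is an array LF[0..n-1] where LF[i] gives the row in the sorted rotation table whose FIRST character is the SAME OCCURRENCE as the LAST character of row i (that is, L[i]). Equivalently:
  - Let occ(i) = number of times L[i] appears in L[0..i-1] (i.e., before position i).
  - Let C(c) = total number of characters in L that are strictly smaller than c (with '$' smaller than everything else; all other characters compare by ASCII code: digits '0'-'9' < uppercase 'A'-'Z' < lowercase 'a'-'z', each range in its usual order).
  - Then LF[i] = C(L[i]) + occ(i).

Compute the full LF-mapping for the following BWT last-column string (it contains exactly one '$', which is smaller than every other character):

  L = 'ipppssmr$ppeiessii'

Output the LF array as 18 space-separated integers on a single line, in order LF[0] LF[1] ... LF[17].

Char counts: '$':1, 'e':2, 'i':4, 'm':1, 'p':5, 'r':1, 's':4
C (first-col start): C('$')=0, C('e')=1, C('i')=3, C('m')=7, C('p')=8, C('r')=13, C('s')=14
L[0]='i': occ=0, LF[0]=C('i')+0=3+0=3
L[1]='p': occ=0, LF[1]=C('p')+0=8+0=8
L[2]='p': occ=1, LF[2]=C('p')+1=8+1=9
L[3]='p': occ=2, LF[3]=C('p')+2=8+2=10
L[4]='s': occ=0, LF[4]=C('s')+0=14+0=14
L[5]='s': occ=1, LF[5]=C('s')+1=14+1=15
L[6]='m': occ=0, LF[6]=C('m')+0=7+0=7
L[7]='r': occ=0, LF[7]=C('r')+0=13+0=13
L[8]='$': occ=0, LF[8]=C('$')+0=0+0=0
L[9]='p': occ=3, LF[9]=C('p')+3=8+3=11
L[10]='p': occ=4, LF[10]=C('p')+4=8+4=12
L[11]='e': occ=0, LF[11]=C('e')+0=1+0=1
L[12]='i': occ=1, LF[12]=C('i')+1=3+1=4
L[13]='e': occ=1, LF[13]=C('e')+1=1+1=2
L[14]='s': occ=2, LF[14]=C('s')+2=14+2=16
L[15]='s': occ=3, LF[15]=C('s')+3=14+3=17
L[16]='i': occ=2, LF[16]=C('i')+2=3+2=5
L[17]='i': occ=3, LF[17]=C('i')+3=3+3=6

Answer: 3 8 9 10 14 15 7 13 0 11 12 1 4 2 16 17 5 6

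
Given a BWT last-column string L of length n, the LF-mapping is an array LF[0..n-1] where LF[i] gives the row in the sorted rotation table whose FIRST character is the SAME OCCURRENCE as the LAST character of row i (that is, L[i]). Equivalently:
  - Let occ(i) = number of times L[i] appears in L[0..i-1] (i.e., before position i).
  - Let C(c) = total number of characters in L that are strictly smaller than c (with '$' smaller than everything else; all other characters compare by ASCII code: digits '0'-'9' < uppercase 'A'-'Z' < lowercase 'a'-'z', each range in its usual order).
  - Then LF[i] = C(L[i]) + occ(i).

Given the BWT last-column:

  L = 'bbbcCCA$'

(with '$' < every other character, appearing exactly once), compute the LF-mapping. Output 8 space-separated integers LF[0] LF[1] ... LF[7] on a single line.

Answer: 4 5 6 7 2 3 1 0

Derivation:
Char counts: '$':1, 'A':1, 'C':2, 'b':3, 'c':1
C (first-col start): C('$')=0, C('A')=1, C('C')=2, C('b')=4, C('c')=7
L[0]='b': occ=0, LF[0]=C('b')+0=4+0=4
L[1]='b': occ=1, LF[1]=C('b')+1=4+1=5
L[2]='b': occ=2, LF[2]=C('b')+2=4+2=6
L[3]='c': occ=0, LF[3]=C('c')+0=7+0=7
L[4]='C': occ=0, LF[4]=C('C')+0=2+0=2
L[5]='C': occ=1, LF[5]=C('C')+1=2+1=3
L[6]='A': occ=0, LF[6]=C('A')+0=1+0=1
L[7]='$': occ=0, LF[7]=C('$')+0=0+0=0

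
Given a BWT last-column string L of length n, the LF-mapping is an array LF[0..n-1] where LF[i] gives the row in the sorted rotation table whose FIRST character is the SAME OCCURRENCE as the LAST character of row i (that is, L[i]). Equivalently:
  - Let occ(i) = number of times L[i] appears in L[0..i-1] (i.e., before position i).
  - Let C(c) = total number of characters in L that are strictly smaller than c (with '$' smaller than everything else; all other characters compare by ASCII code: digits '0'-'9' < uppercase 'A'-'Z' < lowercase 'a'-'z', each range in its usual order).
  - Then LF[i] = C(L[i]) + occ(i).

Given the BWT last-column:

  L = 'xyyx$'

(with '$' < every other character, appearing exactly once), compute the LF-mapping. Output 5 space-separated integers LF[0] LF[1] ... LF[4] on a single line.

Answer: 1 3 4 2 0

Derivation:
Char counts: '$':1, 'x':2, 'y':2
C (first-col start): C('$')=0, C('x')=1, C('y')=3
L[0]='x': occ=0, LF[0]=C('x')+0=1+0=1
L[1]='y': occ=0, LF[1]=C('y')+0=3+0=3
L[2]='y': occ=1, LF[2]=C('y')+1=3+1=4
L[3]='x': occ=1, LF[3]=C('x')+1=1+1=2
L[4]='$': occ=0, LF[4]=C('$')+0=0+0=0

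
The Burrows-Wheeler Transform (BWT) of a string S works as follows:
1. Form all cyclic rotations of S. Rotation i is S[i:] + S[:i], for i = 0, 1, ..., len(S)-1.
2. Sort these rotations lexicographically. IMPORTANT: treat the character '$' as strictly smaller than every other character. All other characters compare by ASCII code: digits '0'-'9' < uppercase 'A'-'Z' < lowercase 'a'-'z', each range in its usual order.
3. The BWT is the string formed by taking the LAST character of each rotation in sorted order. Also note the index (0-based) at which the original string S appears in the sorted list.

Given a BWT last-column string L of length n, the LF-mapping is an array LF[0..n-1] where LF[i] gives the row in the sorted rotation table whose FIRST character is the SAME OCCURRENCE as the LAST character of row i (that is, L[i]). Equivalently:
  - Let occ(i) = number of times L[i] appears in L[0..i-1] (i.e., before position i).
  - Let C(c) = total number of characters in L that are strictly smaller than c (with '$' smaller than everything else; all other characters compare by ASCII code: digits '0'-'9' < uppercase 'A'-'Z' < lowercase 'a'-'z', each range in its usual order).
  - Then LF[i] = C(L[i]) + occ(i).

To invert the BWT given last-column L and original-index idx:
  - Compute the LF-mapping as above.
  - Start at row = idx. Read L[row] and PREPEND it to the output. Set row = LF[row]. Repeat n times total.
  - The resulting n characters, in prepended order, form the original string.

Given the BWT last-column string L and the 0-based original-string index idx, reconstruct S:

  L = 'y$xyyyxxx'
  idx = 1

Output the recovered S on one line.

Answer: xxyxyxyy$

Derivation:
LF mapping: 5 0 1 6 7 8 2 3 4
Walk LF starting at row 1, prepending L[row]:
  step 1: row=1, L[1]='$', prepend. Next row=LF[1]=0
  step 2: row=0, L[0]='y', prepend. Next row=LF[0]=5
  step 3: row=5, L[5]='y', prepend. Next row=LF[5]=8
  step 4: row=8, L[8]='x', prepend. Next row=LF[8]=4
  step 5: row=4, L[4]='y', prepend. Next row=LF[4]=7
  step 6: row=7, L[7]='x', prepend. Next row=LF[7]=3
  step 7: row=3, L[3]='y', prepend. Next row=LF[3]=6
  step 8: row=6, L[6]='x', prepend. Next row=LF[6]=2
  step 9: row=2, L[2]='x', prepend. Next row=LF[2]=1
Reversed output: xxyxyxyy$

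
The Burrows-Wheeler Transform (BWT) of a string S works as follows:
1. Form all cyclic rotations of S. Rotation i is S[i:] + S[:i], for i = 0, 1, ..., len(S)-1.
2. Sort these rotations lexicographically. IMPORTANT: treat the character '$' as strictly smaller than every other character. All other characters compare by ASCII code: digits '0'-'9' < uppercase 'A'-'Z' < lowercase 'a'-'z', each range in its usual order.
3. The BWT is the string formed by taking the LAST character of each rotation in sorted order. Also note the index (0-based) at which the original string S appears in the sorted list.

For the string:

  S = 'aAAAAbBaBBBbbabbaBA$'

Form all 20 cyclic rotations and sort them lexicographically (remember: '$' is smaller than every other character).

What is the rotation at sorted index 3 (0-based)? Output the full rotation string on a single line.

All 20 rotations (rotation i = S[i:]+S[:i]):
  rot[0] = aAAAAbBaBBBbbabbaBA$
  rot[1] = AAAAbBaBBBbbabbaBA$a
  rot[2] = AAAbBaBBBbbabbaBA$aA
  rot[3] = AAbBaBBBbbabbaBA$aAA
  rot[4] = AbBaBBBbbabbaBA$aAAA
  rot[5] = bBaBBBbbabbaBA$aAAAA
  rot[6] = BaBBBbbabbaBA$aAAAAb
  rot[7] = aBBBbbabbaBA$aAAAAbB
  rot[8] = BBBbbabbaBA$aAAAAbBa
  rot[9] = BBbbabbaBA$aAAAAbBaB
  rot[10] = BbbabbaBA$aAAAAbBaBB
  rot[11] = bbabbaBA$aAAAAbBaBBB
  rot[12] = babbaBA$aAAAAbBaBBBb
  rot[13] = abbaBA$aAAAAbBaBBBbb
  rot[14] = bbaBA$aAAAAbBaBBBbba
  rot[15] = baBA$aAAAAbBaBBBbbab
  rot[16] = aBA$aAAAAbBaBBBbbabb
  rot[17] = BA$aAAAAbBaBBBbbabba
  rot[18] = A$aAAAAbBaBBBbbabbaB
  rot[19] = $aAAAAbBaBBBbbabbaBA
Sorted (with $ < everything):
  sorted[0] = $aAAAAbBaBBBbbabbaBA
  sorted[1] = A$aAAAAbBaBBBbbabbaB
  sorted[2] = AAAAbBaBBBbbabbaBA$a
  sorted[3] = AAAbBaBBBbbabbaBA$aA
  sorted[4] = AAbBaBBBbbabbaBA$aAA
  sorted[5] = AbBaBBBbbabbaBA$aAAA
  sorted[6] = BA$aAAAAbBaBBBbbabba
  sorted[7] = BBBbbabbaBA$aAAAAbBa
  sorted[8] = BBbbabbaBA$aAAAAbBaB
  sorted[9] = BaBBBbbabbaBA$aAAAAb
  sorted[10] = BbbabbaBA$aAAAAbBaBB
  sorted[11] = aAAAAbBaBBBbbabbaBA$
  sorted[12] = aBA$aAAAAbBaBBBbbabb
  sorted[13] = aBBBbbabbaBA$aAAAAbB
  sorted[14] = abbaBA$aAAAAbBaBBBbb
  sorted[15] = bBaBBBbbabbaBA$aAAAA
  sorted[16] = baBA$aAAAAbBaBBBbbab
  sorted[17] = babbaBA$aAAAAbBaBBBb
  sorted[18] = bbaBA$aAAAAbBaBBBbba
  sorted[19] = bbabbaBA$aAAAAbBaBBB
sorted[3] = AAAbBaBBBbbabbaBA$aA

Answer: AAAbBaBBBbbabbaBA$aA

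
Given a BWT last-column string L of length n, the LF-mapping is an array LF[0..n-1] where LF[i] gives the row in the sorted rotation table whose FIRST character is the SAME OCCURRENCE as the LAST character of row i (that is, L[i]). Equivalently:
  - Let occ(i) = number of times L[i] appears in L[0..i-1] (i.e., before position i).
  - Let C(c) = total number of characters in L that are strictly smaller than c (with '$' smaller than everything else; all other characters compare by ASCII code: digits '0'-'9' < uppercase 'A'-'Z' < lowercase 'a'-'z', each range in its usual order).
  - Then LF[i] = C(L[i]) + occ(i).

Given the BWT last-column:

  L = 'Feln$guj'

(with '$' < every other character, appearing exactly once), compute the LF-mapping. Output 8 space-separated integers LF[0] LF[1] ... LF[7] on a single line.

Answer: 1 2 5 6 0 3 7 4

Derivation:
Char counts: '$':1, 'F':1, 'e':1, 'g':1, 'j':1, 'l':1, 'n':1, 'u':1
C (first-col start): C('$')=0, C('F')=1, C('e')=2, C('g')=3, C('j')=4, C('l')=5, C('n')=6, C('u')=7
L[0]='F': occ=0, LF[0]=C('F')+0=1+0=1
L[1]='e': occ=0, LF[1]=C('e')+0=2+0=2
L[2]='l': occ=0, LF[2]=C('l')+0=5+0=5
L[3]='n': occ=0, LF[3]=C('n')+0=6+0=6
L[4]='$': occ=0, LF[4]=C('$')+0=0+0=0
L[5]='g': occ=0, LF[5]=C('g')+0=3+0=3
L[6]='u': occ=0, LF[6]=C('u')+0=7+0=7
L[7]='j': occ=0, LF[7]=C('j')+0=4+0=4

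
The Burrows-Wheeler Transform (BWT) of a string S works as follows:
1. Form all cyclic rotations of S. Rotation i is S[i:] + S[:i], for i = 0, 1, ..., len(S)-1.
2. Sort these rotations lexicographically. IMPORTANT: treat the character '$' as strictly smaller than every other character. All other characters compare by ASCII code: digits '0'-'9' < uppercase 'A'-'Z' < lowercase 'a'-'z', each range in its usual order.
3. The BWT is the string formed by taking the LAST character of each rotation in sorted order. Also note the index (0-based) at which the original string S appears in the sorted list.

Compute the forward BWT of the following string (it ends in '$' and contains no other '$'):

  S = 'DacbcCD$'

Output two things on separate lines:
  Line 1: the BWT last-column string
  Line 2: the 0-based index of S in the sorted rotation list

All 8 rotations (rotation i = S[i:]+S[:i]):
  rot[0] = DacbcCD$
  rot[1] = acbcCD$D
  rot[2] = cbcCD$Da
  rot[3] = bcCD$Dac
  rot[4] = cCD$Dacb
  rot[5] = CD$Dacbc
  rot[6] = D$DacbcC
  rot[7] = $DacbcCD
Sorted (with $ < everything):
  sorted[0] = $DacbcCD  (last char: 'D')
  sorted[1] = CD$Dacbc  (last char: 'c')
  sorted[2] = D$DacbcC  (last char: 'C')
  sorted[3] = DacbcCD$  (last char: '$')
  sorted[4] = acbcCD$D  (last char: 'D')
  sorted[5] = bcCD$Dac  (last char: 'c')
  sorted[6] = cCD$Dacb  (last char: 'b')
  sorted[7] = cbcCD$Da  (last char: 'a')
Last column: DcC$Dcba
Original string S is at sorted index 3

Answer: DcC$Dcba
3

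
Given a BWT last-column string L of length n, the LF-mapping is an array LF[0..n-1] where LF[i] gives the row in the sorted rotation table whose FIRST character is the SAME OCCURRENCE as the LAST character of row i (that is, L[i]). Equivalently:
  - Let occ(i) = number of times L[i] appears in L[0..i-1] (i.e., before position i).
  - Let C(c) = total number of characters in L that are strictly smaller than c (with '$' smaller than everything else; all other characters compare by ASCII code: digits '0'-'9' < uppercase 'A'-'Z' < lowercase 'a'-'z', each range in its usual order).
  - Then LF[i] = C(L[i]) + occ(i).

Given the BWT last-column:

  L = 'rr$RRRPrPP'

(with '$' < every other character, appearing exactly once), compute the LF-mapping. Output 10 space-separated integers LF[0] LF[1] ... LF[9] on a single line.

Answer: 7 8 0 4 5 6 1 9 2 3

Derivation:
Char counts: '$':1, 'P':3, 'R':3, 'r':3
C (first-col start): C('$')=0, C('P')=1, C('R')=4, C('r')=7
L[0]='r': occ=0, LF[0]=C('r')+0=7+0=7
L[1]='r': occ=1, LF[1]=C('r')+1=7+1=8
L[2]='$': occ=0, LF[2]=C('$')+0=0+0=0
L[3]='R': occ=0, LF[3]=C('R')+0=4+0=4
L[4]='R': occ=1, LF[4]=C('R')+1=4+1=5
L[5]='R': occ=2, LF[5]=C('R')+2=4+2=6
L[6]='P': occ=0, LF[6]=C('P')+0=1+0=1
L[7]='r': occ=2, LF[7]=C('r')+2=7+2=9
L[8]='P': occ=1, LF[8]=C('P')+1=1+1=2
L[9]='P': occ=2, LF[9]=C('P')+2=1+2=3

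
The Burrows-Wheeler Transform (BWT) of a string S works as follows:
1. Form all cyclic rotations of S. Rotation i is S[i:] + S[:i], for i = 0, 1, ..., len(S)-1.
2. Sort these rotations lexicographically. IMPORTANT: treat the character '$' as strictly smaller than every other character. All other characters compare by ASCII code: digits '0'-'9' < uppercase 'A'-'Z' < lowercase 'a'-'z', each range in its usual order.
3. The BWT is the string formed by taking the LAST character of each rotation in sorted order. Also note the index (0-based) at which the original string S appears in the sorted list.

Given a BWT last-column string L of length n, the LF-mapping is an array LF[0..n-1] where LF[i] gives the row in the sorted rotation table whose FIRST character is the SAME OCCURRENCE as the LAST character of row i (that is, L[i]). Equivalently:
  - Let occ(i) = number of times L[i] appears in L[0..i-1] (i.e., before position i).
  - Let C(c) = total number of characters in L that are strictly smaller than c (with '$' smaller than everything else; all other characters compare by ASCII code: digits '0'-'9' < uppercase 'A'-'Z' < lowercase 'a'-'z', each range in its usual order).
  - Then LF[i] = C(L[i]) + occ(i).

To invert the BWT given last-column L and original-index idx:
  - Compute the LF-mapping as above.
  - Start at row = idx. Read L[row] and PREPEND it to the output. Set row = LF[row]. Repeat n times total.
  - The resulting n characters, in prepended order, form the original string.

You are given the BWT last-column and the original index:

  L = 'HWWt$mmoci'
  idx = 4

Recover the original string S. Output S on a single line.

Answer: commitWWH$

Derivation:
LF mapping: 1 2 3 9 0 6 7 8 4 5
Walk LF starting at row 4, prepending L[row]:
  step 1: row=4, L[4]='$', prepend. Next row=LF[4]=0
  step 2: row=0, L[0]='H', prepend. Next row=LF[0]=1
  step 3: row=1, L[1]='W', prepend. Next row=LF[1]=2
  step 4: row=2, L[2]='W', prepend. Next row=LF[2]=3
  step 5: row=3, L[3]='t', prepend. Next row=LF[3]=9
  step 6: row=9, L[9]='i', prepend. Next row=LF[9]=5
  step 7: row=5, L[5]='m', prepend. Next row=LF[5]=6
  step 8: row=6, L[6]='m', prepend. Next row=LF[6]=7
  step 9: row=7, L[7]='o', prepend. Next row=LF[7]=8
  step 10: row=8, L[8]='c', prepend. Next row=LF[8]=4
Reversed output: commitWWH$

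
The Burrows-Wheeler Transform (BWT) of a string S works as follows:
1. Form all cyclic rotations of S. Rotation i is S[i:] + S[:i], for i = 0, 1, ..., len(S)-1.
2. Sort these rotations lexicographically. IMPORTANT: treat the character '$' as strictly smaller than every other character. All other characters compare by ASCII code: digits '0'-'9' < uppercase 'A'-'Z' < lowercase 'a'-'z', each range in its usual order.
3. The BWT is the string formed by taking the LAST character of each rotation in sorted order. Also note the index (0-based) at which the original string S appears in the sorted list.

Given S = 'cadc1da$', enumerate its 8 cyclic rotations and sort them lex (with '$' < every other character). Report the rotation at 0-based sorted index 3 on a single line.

All 8 rotations (rotation i = S[i:]+S[:i]):
  rot[0] = cadc1da$
  rot[1] = adc1da$c
  rot[2] = dc1da$ca
  rot[3] = c1da$cad
  rot[4] = 1da$cadc
  rot[5] = da$cadc1
  rot[6] = a$cadc1d
  rot[7] = $cadc1da
Sorted (with $ < everything):
  sorted[0] = $cadc1da
  sorted[1] = 1da$cadc
  sorted[2] = a$cadc1d
  sorted[3] = adc1da$c
  sorted[4] = c1da$cad
  sorted[5] = cadc1da$
  sorted[6] = da$cadc1
  sorted[7] = dc1da$ca
sorted[3] = adc1da$c

Answer: adc1da$c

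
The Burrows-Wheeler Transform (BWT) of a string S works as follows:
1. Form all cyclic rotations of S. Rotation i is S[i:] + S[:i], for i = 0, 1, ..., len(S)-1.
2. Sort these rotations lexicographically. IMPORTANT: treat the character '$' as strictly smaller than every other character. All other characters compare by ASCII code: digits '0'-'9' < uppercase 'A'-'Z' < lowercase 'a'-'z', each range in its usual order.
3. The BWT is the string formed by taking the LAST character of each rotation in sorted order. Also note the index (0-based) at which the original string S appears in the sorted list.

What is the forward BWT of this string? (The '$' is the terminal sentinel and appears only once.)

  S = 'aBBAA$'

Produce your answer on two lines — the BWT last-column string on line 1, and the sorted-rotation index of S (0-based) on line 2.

Answer: AABBa$
5

Derivation:
All 6 rotations (rotation i = S[i:]+S[:i]):
  rot[0] = aBBAA$
  rot[1] = BBAA$a
  rot[2] = BAA$aB
  rot[3] = AA$aBB
  rot[4] = A$aBBA
  rot[5] = $aBBAA
Sorted (with $ < everything):
  sorted[0] = $aBBAA  (last char: 'A')
  sorted[1] = A$aBBA  (last char: 'A')
  sorted[2] = AA$aBB  (last char: 'B')
  sorted[3] = BAA$aB  (last char: 'B')
  sorted[4] = BBAA$a  (last char: 'a')
  sorted[5] = aBBAA$  (last char: '$')
Last column: AABBa$
Original string S is at sorted index 5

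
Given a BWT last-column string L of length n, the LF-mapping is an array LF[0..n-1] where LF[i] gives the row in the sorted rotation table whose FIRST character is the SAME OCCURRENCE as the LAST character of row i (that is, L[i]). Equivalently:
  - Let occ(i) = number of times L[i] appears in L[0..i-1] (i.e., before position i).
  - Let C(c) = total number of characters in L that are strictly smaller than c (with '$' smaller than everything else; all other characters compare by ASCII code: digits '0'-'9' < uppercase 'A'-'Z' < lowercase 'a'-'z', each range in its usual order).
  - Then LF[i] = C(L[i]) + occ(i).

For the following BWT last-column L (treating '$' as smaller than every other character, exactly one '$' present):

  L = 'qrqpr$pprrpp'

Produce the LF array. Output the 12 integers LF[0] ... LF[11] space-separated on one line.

Answer: 6 8 7 1 9 0 2 3 10 11 4 5

Derivation:
Char counts: '$':1, 'p':5, 'q':2, 'r':4
C (first-col start): C('$')=0, C('p')=1, C('q')=6, C('r')=8
L[0]='q': occ=0, LF[0]=C('q')+0=6+0=6
L[1]='r': occ=0, LF[1]=C('r')+0=8+0=8
L[2]='q': occ=1, LF[2]=C('q')+1=6+1=7
L[3]='p': occ=0, LF[3]=C('p')+0=1+0=1
L[4]='r': occ=1, LF[4]=C('r')+1=8+1=9
L[5]='$': occ=0, LF[5]=C('$')+0=0+0=0
L[6]='p': occ=1, LF[6]=C('p')+1=1+1=2
L[7]='p': occ=2, LF[7]=C('p')+2=1+2=3
L[8]='r': occ=2, LF[8]=C('r')+2=8+2=10
L[9]='r': occ=3, LF[9]=C('r')+3=8+3=11
L[10]='p': occ=3, LF[10]=C('p')+3=1+3=4
L[11]='p': occ=4, LF[11]=C('p')+4=1+4=5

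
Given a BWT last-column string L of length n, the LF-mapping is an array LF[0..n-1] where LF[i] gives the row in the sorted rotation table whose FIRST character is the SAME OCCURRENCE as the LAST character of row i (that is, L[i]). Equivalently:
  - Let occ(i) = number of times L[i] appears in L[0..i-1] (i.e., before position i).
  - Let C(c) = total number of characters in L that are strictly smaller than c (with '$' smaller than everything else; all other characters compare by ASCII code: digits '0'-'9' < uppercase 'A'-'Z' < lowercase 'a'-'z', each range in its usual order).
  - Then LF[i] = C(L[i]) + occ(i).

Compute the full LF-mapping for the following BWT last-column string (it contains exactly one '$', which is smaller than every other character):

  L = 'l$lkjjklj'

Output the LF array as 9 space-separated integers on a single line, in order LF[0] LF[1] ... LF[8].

Char counts: '$':1, 'j':3, 'k':2, 'l':3
C (first-col start): C('$')=0, C('j')=1, C('k')=4, C('l')=6
L[0]='l': occ=0, LF[0]=C('l')+0=6+0=6
L[1]='$': occ=0, LF[1]=C('$')+0=0+0=0
L[2]='l': occ=1, LF[2]=C('l')+1=6+1=7
L[3]='k': occ=0, LF[3]=C('k')+0=4+0=4
L[4]='j': occ=0, LF[4]=C('j')+0=1+0=1
L[5]='j': occ=1, LF[5]=C('j')+1=1+1=2
L[6]='k': occ=1, LF[6]=C('k')+1=4+1=5
L[7]='l': occ=2, LF[7]=C('l')+2=6+2=8
L[8]='j': occ=2, LF[8]=C('j')+2=1+2=3

Answer: 6 0 7 4 1 2 5 8 3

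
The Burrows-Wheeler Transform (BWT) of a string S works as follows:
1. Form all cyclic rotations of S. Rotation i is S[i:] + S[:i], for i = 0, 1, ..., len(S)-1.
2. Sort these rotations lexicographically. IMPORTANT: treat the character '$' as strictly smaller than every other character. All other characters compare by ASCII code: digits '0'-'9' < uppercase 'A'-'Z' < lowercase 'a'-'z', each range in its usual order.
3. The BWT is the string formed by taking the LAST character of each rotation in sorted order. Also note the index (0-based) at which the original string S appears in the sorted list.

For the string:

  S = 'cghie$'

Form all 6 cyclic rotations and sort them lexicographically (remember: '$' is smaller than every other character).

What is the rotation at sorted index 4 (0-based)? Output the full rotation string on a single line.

All 6 rotations (rotation i = S[i:]+S[:i]):
  rot[0] = cghie$
  rot[1] = ghie$c
  rot[2] = hie$cg
  rot[3] = ie$cgh
  rot[4] = e$cghi
  rot[5] = $cghie
Sorted (with $ < everything):
  sorted[0] = $cghie
  sorted[1] = cghie$
  sorted[2] = e$cghi
  sorted[3] = ghie$c
  sorted[4] = hie$cg
  sorted[5] = ie$cgh
sorted[4] = hie$cg

Answer: hie$cg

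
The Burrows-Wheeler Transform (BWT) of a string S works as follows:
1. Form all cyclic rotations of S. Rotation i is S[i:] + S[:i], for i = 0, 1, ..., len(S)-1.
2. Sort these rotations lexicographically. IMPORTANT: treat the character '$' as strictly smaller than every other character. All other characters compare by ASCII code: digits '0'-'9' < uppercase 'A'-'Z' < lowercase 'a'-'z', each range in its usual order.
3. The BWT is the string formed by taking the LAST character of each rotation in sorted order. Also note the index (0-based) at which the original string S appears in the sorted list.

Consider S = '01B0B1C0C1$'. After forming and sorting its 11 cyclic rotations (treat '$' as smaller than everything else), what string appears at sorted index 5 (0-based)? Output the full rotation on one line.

Answer: 1B0B1C0C1$0

Derivation:
All 11 rotations (rotation i = S[i:]+S[:i]):
  rot[0] = 01B0B1C0C1$
  rot[1] = 1B0B1C0C1$0
  rot[2] = B0B1C0C1$01
  rot[3] = 0B1C0C1$01B
  rot[4] = B1C0C1$01B0
  rot[5] = 1C0C1$01B0B
  rot[6] = C0C1$01B0B1
  rot[7] = 0C1$01B0B1C
  rot[8] = C1$01B0B1C0
  rot[9] = 1$01B0B1C0C
  rot[10] = $01B0B1C0C1
Sorted (with $ < everything):
  sorted[0] = $01B0B1C0C1
  sorted[1] = 01B0B1C0C1$
  sorted[2] = 0B1C0C1$01B
  sorted[3] = 0C1$01B0B1C
  sorted[4] = 1$01B0B1C0C
  sorted[5] = 1B0B1C0C1$0
  sorted[6] = 1C0C1$01B0B
  sorted[7] = B0B1C0C1$01
  sorted[8] = B1C0C1$01B0
  sorted[9] = C0C1$01B0B1
  sorted[10] = C1$01B0B1C0
sorted[5] = 1B0B1C0C1$0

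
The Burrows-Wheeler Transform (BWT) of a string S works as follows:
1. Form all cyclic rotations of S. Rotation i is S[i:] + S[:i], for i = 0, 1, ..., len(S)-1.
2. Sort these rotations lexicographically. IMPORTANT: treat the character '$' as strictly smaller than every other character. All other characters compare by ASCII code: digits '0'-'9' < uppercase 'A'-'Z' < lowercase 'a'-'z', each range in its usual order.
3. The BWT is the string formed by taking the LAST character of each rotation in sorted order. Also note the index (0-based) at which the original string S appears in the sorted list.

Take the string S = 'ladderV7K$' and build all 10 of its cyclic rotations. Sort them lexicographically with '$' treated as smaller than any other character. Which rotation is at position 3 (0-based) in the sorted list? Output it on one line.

Answer: V7K$ladder

Derivation:
All 10 rotations (rotation i = S[i:]+S[:i]):
  rot[0] = ladderV7K$
  rot[1] = adderV7K$l
  rot[2] = dderV7K$la
  rot[3] = derV7K$lad
  rot[4] = erV7K$ladd
  rot[5] = rV7K$ladde
  rot[6] = V7K$ladder
  rot[7] = 7K$ladderV
  rot[8] = K$ladderV7
  rot[9] = $ladderV7K
Sorted (with $ < everything):
  sorted[0] = $ladderV7K
  sorted[1] = 7K$ladderV
  sorted[2] = K$ladderV7
  sorted[3] = V7K$ladder
  sorted[4] = adderV7K$l
  sorted[5] = dderV7K$la
  sorted[6] = derV7K$lad
  sorted[7] = erV7K$ladd
  sorted[8] = ladderV7K$
  sorted[9] = rV7K$ladde
sorted[3] = V7K$ladder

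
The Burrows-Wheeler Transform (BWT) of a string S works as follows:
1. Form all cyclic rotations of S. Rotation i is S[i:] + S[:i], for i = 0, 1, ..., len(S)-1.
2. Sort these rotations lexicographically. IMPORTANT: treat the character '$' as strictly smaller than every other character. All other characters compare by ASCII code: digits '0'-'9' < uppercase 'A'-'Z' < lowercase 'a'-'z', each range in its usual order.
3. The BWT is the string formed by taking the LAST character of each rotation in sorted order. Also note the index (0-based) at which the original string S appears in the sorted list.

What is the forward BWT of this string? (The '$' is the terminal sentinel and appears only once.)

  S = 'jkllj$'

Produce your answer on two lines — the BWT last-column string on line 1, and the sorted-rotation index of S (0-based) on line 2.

Answer: jl$jlk
2

Derivation:
All 6 rotations (rotation i = S[i:]+S[:i]):
  rot[0] = jkllj$
  rot[1] = kllj$j
  rot[2] = llj$jk
  rot[3] = lj$jkl
  rot[4] = j$jkll
  rot[5] = $jkllj
Sorted (with $ < everything):
  sorted[0] = $jkllj  (last char: 'j')
  sorted[1] = j$jkll  (last char: 'l')
  sorted[2] = jkllj$  (last char: '$')
  sorted[3] = kllj$j  (last char: 'j')
  sorted[4] = lj$jkl  (last char: 'l')
  sorted[5] = llj$jk  (last char: 'k')
Last column: jl$jlk
Original string S is at sorted index 2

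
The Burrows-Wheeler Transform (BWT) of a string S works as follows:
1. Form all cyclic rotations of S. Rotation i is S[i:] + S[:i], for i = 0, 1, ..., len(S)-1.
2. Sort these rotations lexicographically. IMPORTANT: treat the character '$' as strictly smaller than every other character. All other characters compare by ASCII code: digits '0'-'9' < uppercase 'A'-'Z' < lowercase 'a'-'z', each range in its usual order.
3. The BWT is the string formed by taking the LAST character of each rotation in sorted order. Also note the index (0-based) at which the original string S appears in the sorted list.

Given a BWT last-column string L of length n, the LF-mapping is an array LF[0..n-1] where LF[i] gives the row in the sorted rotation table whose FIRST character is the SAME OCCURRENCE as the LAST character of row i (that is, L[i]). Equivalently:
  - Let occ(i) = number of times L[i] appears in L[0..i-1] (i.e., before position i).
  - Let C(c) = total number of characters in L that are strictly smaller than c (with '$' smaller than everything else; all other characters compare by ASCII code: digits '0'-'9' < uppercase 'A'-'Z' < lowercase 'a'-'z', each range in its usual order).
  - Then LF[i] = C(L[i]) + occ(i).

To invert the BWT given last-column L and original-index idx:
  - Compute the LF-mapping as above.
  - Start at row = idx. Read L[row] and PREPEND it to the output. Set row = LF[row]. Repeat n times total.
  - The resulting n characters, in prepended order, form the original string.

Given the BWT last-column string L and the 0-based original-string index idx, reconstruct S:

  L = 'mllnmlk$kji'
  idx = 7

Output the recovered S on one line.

LF mapping: 8 5 6 10 9 7 3 0 4 2 1
Walk LF starting at row 7, prepending L[row]:
  step 1: row=7, L[7]='$', prepend. Next row=LF[7]=0
  step 2: row=0, L[0]='m', prepend. Next row=LF[0]=8
  step 3: row=8, L[8]='k', prepend. Next row=LF[8]=4
  step 4: row=4, L[4]='m', prepend. Next row=LF[4]=9
  step 5: row=9, L[9]='j', prepend. Next row=LF[9]=2
  step 6: row=2, L[2]='l', prepend. Next row=LF[2]=6
  step 7: row=6, L[6]='k', prepend. Next row=LF[6]=3
  step 8: row=3, L[3]='n', prepend. Next row=LF[3]=10
  step 9: row=10, L[10]='i', prepend. Next row=LF[10]=1
  step 10: row=1, L[1]='l', prepend. Next row=LF[1]=5
  step 11: row=5, L[5]='l', prepend. Next row=LF[5]=7
Reversed output: llinkljmkm$

Answer: llinkljmkm$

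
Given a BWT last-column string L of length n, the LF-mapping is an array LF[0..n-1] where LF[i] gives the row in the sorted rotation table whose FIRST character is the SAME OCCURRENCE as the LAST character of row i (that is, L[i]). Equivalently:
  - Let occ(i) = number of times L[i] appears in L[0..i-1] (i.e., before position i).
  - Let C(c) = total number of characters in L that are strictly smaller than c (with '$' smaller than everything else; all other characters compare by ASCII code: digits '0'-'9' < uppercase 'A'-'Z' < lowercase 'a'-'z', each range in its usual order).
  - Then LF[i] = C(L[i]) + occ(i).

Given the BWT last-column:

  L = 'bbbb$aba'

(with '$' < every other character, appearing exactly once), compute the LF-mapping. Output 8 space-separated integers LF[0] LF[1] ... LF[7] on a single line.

Answer: 3 4 5 6 0 1 7 2

Derivation:
Char counts: '$':1, 'a':2, 'b':5
C (first-col start): C('$')=0, C('a')=1, C('b')=3
L[0]='b': occ=0, LF[0]=C('b')+0=3+0=3
L[1]='b': occ=1, LF[1]=C('b')+1=3+1=4
L[2]='b': occ=2, LF[2]=C('b')+2=3+2=5
L[3]='b': occ=3, LF[3]=C('b')+3=3+3=6
L[4]='$': occ=0, LF[4]=C('$')+0=0+0=0
L[5]='a': occ=0, LF[5]=C('a')+0=1+0=1
L[6]='b': occ=4, LF[6]=C('b')+4=3+4=7
L[7]='a': occ=1, LF[7]=C('a')+1=1+1=2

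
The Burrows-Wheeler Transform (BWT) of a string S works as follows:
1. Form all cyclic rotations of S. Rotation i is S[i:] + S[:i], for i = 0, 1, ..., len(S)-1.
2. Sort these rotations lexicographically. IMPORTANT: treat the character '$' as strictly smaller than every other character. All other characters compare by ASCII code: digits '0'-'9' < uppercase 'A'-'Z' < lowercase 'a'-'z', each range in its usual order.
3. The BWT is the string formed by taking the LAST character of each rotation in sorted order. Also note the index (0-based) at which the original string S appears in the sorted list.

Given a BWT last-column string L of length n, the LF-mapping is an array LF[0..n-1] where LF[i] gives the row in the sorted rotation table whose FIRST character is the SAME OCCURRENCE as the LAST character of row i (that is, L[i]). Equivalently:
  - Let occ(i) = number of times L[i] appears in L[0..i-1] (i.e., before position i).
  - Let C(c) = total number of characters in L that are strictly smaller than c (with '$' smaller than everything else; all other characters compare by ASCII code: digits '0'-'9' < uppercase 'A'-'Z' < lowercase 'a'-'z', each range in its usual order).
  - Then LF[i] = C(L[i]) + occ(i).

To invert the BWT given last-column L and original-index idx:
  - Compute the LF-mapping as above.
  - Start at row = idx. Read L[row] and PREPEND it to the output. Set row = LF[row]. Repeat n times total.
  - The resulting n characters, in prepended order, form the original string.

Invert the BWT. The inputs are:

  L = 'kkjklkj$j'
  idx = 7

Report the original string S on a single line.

Answer: kkjjkjlk$

Derivation:
LF mapping: 4 5 1 6 8 7 2 0 3
Walk LF starting at row 7, prepending L[row]:
  step 1: row=7, L[7]='$', prepend. Next row=LF[7]=0
  step 2: row=0, L[0]='k', prepend. Next row=LF[0]=4
  step 3: row=4, L[4]='l', prepend. Next row=LF[4]=8
  step 4: row=8, L[8]='j', prepend. Next row=LF[8]=3
  step 5: row=3, L[3]='k', prepend. Next row=LF[3]=6
  step 6: row=6, L[6]='j', prepend. Next row=LF[6]=2
  step 7: row=2, L[2]='j', prepend. Next row=LF[2]=1
  step 8: row=1, L[1]='k', prepend. Next row=LF[1]=5
  step 9: row=5, L[5]='k', prepend. Next row=LF[5]=7
Reversed output: kkjjkjlk$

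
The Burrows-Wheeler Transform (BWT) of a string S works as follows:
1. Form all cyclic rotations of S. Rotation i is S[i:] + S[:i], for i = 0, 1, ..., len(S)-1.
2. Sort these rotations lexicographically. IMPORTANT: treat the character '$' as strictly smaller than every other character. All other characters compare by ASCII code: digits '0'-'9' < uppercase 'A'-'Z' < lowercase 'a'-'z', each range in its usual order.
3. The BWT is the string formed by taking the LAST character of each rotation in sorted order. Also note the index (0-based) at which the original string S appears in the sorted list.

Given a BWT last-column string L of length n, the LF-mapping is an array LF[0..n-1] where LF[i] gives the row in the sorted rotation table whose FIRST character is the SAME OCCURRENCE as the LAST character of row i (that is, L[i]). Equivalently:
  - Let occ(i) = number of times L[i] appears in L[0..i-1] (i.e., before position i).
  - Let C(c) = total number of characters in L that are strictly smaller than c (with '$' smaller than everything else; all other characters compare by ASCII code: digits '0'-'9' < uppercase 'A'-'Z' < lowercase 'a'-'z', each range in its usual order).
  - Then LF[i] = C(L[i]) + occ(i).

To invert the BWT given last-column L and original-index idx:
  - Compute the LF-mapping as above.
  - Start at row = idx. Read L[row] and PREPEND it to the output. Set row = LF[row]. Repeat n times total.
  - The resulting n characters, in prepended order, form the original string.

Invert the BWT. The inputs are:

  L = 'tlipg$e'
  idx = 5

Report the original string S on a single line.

Answer: piglet$

Derivation:
LF mapping: 6 4 3 5 2 0 1
Walk LF starting at row 5, prepending L[row]:
  step 1: row=5, L[5]='$', prepend. Next row=LF[5]=0
  step 2: row=0, L[0]='t', prepend. Next row=LF[0]=6
  step 3: row=6, L[6]='e', prepend. Next row=LF[6]=1
  step 4: row=1, L[1]='l', prepend. Next row=LF[1]=4
  step 5: row=4, L[4]='g', prepend. Next row=LF[4]=2
  step 6: row=2, L[2]='i', prepend. Next row=LF[2]=3
  step 7: row=3, L[3]='p', prepend. Next row=LF[3]=5
Reversed output: piglet$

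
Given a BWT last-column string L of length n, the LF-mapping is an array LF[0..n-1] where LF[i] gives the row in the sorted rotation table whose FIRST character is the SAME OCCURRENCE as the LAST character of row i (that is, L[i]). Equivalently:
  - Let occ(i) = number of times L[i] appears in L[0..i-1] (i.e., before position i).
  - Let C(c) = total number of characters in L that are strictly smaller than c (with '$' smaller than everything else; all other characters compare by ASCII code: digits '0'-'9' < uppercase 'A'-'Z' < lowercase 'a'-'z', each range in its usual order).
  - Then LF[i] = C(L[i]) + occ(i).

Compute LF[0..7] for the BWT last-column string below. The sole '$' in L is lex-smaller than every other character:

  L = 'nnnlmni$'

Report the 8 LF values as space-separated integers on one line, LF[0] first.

Answer: 4 5 6 2 3 7 1 0

Derivation:
Char counts: '$':1, 'i':1, 'l':1, 'm':1, 'n':4
C (first-col start): C('$')=0, C('i')=1, C('l')=2, C('m')=3, C('n')=4
L[0]='n': occ=0, LF[0]=C('n')+0=4+0=4
L[1]='n': occ=1, LF[1]=C('n')+1=4+1=5
L[2]='n': occ=2, LF[2]=C('n')+2=4+2=6
L[3]='l': occ=0, LF[3]=C('l')+0=2+0=2
L[4]='m': occ=0, LF[4]=C('m')+0=3+0=3
L[5]='n': occ=3, LF[5]=C('n')+3=4+3=7
L[6]='i': occ=0, LF[6]=C('i')+0=1+0=1
L[7]='$': occ=0, LF[7]=C('$')+0=0+0=0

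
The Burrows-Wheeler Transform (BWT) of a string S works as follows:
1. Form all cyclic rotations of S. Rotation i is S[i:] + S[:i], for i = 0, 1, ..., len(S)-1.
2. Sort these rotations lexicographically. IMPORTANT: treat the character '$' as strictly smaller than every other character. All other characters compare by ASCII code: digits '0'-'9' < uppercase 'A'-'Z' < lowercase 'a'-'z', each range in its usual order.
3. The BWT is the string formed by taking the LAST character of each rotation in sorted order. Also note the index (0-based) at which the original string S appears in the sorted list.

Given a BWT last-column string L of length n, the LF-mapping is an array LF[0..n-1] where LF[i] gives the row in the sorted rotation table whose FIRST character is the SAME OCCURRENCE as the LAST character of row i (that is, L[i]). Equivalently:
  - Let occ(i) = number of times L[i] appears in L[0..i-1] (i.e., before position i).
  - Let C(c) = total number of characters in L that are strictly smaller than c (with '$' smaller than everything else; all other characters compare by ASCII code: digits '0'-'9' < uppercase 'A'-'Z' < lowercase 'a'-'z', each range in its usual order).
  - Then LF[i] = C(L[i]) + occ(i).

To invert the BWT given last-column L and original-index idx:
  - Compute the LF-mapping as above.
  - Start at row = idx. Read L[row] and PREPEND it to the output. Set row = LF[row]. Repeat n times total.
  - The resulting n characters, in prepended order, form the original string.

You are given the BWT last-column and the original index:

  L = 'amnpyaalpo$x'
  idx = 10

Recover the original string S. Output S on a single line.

LF mapping: 1 5 6 8 11 2 3 4 9 7 0 10
Walk LF starting at row 10, prepending L[row]:
  step 1: row=10, L[10]='$', prepend. Next row=LF[10]=0
  step 2: row=0, L[0]='a', prepend. Next row=LF[0]=1
  step 3: row=1, L[1]='m', prepend. Next row=LF[1]=5
  step 4: row=5, L[5]='a', prepend. Next row=LF[5]=2
  step 5: row=2, L[2]='n', prepend. Next row=LF[2]=6
  step 6: row=6, L[6]='a', prepend. Next row=LF[6]=3
  step 7: row=3, L[3]='p', prepend. Next row=LF[3]=8
  step 8: row=8, L[8]='p', prepend. Next row=LF[8]=9
  step 9: row=9, L[9]='o', prepend. Next row=LF[9]=7
  step 10: row=7, L[7]='l', prepend. Next row=LF[7]=4
  step 11: row=4, L[4]='y', prepend. Next row=LF[4]=11
  step 12: row=11, L[11]='x', prepend. Next row=LF[11]=10
Reversed output: xyloppanama$

Answer: xyloppanama$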